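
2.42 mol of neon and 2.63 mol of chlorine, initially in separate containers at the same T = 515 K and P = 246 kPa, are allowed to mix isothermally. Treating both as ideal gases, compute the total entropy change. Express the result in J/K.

ΔS_mix = 29.1 J/K

Mole fractions: x_A = 2.42/5.05 = 0.479, x_B = 0.521.
ΔS_mix = −R(n_A ln x_A + n_B ln x_B) = −8.314 × (2.42 ln 0.479 + 2.63 ln 0.521) = 29.1 J/K.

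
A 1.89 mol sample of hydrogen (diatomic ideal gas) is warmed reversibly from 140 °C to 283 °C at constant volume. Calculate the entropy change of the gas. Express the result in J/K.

ΔS = 11.7 J/K

In kelvin: T₁ = 413.15 K, T₂ = 556.15 K. At constant volume, ΔS = nC_V ln(T₂/T₁) with C_V = 5R/2 = 20.79 J mol⁻¹ K⁻¹.
ΔS = 1.89 × 20.79 × ln(556.15/413.15) = 11.7 J/K.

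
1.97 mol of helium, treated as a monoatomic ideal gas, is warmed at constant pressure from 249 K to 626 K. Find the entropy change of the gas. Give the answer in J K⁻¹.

ΔS = 37.7 J/K

At constant pressure, ΔS = nC_p ln(T₂/T₁) with C_p = 5R/2 = 20.79 J mol⁻¹ K⁻¹.
ΔS = 1.97 × 20.79 × ln(626/249) = 37.7 J/K.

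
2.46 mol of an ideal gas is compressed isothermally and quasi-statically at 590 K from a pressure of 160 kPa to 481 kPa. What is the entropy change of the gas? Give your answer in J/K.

For an isothermal ideal gas ΔS_gas = nR ln(P₁/P₂) = 2.46 × 8.314 × ln(160/481) = -22.5 J/K.

ΔS_gas = -22.5 J/K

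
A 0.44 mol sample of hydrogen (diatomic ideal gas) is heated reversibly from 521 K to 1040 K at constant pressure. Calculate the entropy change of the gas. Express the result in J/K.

ΔS = 8.85 J/K

At constant pressure, ΔS = nC_p ln(T₂/T₁) with C_p = 7R/2 = 29.1 J mol⁻¹ K⁻¹.
ΔS = 0.44 × 29.1 × ln(1040/521) = 8.85 J/K.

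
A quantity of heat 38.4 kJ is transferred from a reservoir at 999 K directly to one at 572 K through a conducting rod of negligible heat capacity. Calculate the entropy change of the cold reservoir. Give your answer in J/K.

The cold reservoir gains heat Q, so ΔS_cold = +Q/T_C = 38400/572 = 67.1 J/K.

ΔS_cold = 67.1 J/K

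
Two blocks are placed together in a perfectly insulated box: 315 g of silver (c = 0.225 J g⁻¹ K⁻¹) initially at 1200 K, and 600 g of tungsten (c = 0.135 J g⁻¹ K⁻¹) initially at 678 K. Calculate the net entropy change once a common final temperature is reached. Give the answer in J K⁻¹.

ΔS_total = 6.16 J/K

Energy balance: T_f = (m₁c₁T₁ + m₂c₂T₂)/(m₁c₁ + m₂c₂) = 921.6 K.
ΔS₁ = m₁c₁ ln(T_f/T₁) = 70.875 × ln(921.6/1200) = -18.709 J/K.
ΔS₂ = m₂c₂ ln(T_f/T₂) = 81 × ln(921.6/678) = 24.864 J/K.
ΔS_total = -18.709 + 24.864 = 6.16 J/K.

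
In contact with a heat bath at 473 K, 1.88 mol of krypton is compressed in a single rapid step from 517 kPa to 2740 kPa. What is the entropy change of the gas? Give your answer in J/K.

ΔS_gas = -26.1 J/K

Entropy is a state function, so ΔS_gas depends only on the end states.
For an isothermal ideal gas ΔS_gas = nR ln(P₁/P₂) = 1.88 × 8.314 × ln(517/2740) = -26.1 J/K.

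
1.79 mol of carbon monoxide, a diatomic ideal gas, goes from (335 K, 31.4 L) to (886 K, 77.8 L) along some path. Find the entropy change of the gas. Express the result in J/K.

ΔS = 49.7 J/K

Entropy is a state function: ΔS = nC_V ln(T₂/T₁) + nR ln(V₂/V₁), with C_V = 5R/2 = 20.79 J mol⁻¹ K⁻¹ for a diatomic ideal gas.
ΔS = 1.79 × [20.79 × ln(886/335) + 8.314 × ln(77.8/31.4)] = 49.7 J/K.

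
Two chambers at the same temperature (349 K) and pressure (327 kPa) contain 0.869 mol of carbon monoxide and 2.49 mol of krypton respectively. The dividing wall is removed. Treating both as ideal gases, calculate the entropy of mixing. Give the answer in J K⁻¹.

Mole fractions: x_A = 0.869/3.36 = 0.259, x_B = 0.741.
ΔS_mix = −R(n_A ln x_A + n_B ln x_B) = −8.314 × (0.869 ln 0.259 + 2.49 ln 0.741) = 16 J/K.

ΔS_mix = 16 J/K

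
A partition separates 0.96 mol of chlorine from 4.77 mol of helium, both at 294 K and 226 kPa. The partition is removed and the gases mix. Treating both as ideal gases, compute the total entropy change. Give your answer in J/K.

ΔS_mix = 21.5 J/K

Mole fractions: x_A = 0.96/5.73 = 0.168, x_B = 0.832.
ΔS_mix = −R(n_A ln x_A + n_B ln x_B) = −8.314 × (0.96 ln 0.168 + 4.77 ln 0.832) = 21.5 J/K.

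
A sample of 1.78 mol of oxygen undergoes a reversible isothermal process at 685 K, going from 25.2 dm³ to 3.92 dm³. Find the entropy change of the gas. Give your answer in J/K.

For an isothermal ideal gas ΔS_gas = nR ln(V₂/V₁) = 1.78 × 8.314 × ln(3.92/25.2) = -27.5 J/K.

ΔS_gas = -27.5 J/K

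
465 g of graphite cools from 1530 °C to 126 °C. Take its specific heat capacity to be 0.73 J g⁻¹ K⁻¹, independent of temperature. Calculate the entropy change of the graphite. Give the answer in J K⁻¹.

In kelvin: T₁ = 1803.15 K, T₂ = 399.15 K. ΔS = ∫dQ_rev/T = m c ln(T₂/T₁) = 465 × 0.73 × ln(399.15/1803.15) = -512 J/K.

ΔS = -512 J/K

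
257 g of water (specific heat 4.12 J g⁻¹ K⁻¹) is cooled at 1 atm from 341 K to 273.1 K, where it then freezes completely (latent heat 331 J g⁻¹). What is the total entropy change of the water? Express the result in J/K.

ΔS = -547 J/K

Cooling step: ΔS₁ = m c ln(T_tr/T_i) = 257 × 4.12 × ln(273.1/341) = -235.1 J/K.
Phase change: ΔS₂ = −mL/T_tr = −257 × 331 / 273.1 = -311.5 J/K.
ΔS_total = (-235.1) + (-311.5) = -547 J/K.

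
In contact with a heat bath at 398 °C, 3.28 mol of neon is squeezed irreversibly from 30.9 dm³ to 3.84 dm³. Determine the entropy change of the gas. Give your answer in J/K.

Entropy is a state function, so ΔS_gas depends only on the end states.
For an isothermal ideal gas ΔS_gas = nR ln(V₂/V₁) = 3.28 × 8.314 × ln(3.84/30.9) = -56.9 J/K.

ΔS_gas = -56.9 J/K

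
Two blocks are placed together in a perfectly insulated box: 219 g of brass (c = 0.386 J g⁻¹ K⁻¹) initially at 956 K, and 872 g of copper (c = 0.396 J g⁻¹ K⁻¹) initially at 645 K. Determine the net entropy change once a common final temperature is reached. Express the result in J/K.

ΔS_total = 5.68 J/K

Energy balance: T_f = (m₁c₁T₁ + m₂c₂T₂)/(m₁c₁ + m₂c₂) = 706.16 K.
ΔS₁ = m₁c₁ ln(T_f/T₁) = 84.534 × ln(706.16/956) = -25.607 J/K.
ΔS₂ = m₂c₂ ln(T_f/T₂) = 345.312 × ln(706.16/645) = 31.283 J/K.
ΔS_total = -25.607 + 31.283 = 5.68 J/K.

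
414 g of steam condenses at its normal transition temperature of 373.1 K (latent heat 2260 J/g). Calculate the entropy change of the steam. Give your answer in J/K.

Heat released by the substance: Q = −mL = −414 × 2260 = −935640 J.
At constant T, ΔS = Q_rev/T = −935640 / 373.1 = -2510 J/K.

ΔS = -2510 J/K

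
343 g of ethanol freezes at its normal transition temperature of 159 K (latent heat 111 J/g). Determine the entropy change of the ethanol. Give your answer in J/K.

ΔS = -239 J/K

Heat released by the substance: Q = −mL = −343 × 111 = −38073 J.
At constant T, ΔS = Q_rev/T = −38073 / 159 = -239 J/K.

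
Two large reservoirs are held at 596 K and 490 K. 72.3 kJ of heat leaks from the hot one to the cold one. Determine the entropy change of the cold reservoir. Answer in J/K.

The cold reservoir gains heat Q, so ΔS_cold = +Q/T_C = 72300/490 = 148 J/K.

ΔS_cold = 148 J/K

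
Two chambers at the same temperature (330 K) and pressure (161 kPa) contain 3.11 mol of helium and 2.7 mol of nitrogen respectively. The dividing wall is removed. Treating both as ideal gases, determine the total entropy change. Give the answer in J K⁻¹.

Mole fractions: x_A = 3.11/5.81 = 0.535, x_B = 0.465.
ΔS_mix = −R(n_A ln x_A + n_B ln x_B) = −8.314 × (3.11 ln 0.535 + 2.7 ln 0.465) = 33.4 J/K.

ΔS_mix = 33.4 J/K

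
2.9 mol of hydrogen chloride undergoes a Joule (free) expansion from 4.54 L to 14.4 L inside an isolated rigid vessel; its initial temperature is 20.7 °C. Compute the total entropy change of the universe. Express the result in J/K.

No heat is exchanged and no work is done, so the ideal-gas temperature stays constant.
Entropy is a state function; using a reversible isothermal path, ΔS_gas = nR ln(V₂/V₁) = 2.9 × 8.314 × ln(14.4/4.54) = 27.8 J/K.
The insulated surroundings exchange no heat, so ΔS_surr = 0 and ΔS_universe = ΔS_gas.

ΔS_universe = 27.8 J/K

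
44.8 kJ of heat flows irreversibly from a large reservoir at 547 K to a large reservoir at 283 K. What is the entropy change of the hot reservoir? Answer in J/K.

The hot reservoir loses heat Q, so ΔS_hot = −Q/T_H = −44800/547 = -81.9 J/K.

ΔS_hot = -81.9 J/K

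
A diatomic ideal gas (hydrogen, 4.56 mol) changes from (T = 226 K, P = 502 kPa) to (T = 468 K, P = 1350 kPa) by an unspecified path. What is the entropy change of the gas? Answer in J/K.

ΔS = 59.1 J/K

ΔS = nC_p ln(T₂/T₁) − nR ln(P₂/P₁), with C_p = 7R/2 = 29.1 J mol⁻¹ K⁻¹ for a diatomic ideal gas.
ΔS = 4.56 × [29.1 × ln(468/226) − 8.314 × ln(1350/502)] = 59.1 J/K.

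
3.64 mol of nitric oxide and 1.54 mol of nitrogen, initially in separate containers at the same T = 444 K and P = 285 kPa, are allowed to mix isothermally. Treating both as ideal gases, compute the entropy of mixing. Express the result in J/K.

ΔS_mix = 26.2 J/K

Mole fractions: x_A = 3.64/5.18 = 0.703, x_B = 0.297.
ΔS_mix = −R(n_A ln x_A + n_B ln x_B) = −8.314 × (3.64 ln 0.703 + 1.54 ln 0.297) = 26.2 J/K.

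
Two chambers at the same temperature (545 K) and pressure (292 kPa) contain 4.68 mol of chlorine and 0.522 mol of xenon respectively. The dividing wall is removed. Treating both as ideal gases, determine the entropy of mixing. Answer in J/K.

ΔS_mix = 14.1 J/K

Mole fractions: x_A = 4.68/5.2 = 0.9, x_B = 0.1.
ΔS_mix = −R(n_A ln x_A + n_B ln x_B) = −8.314 × (4.68 ln 0.9 + 0.522 ln 0.1) = 14.1 J/K.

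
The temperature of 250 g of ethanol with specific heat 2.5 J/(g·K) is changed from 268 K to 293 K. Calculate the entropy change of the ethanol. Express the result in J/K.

ΔS = ∫dQ_rev/T = m c ln(T₂/T₁) = 250 × 2.5 × ln(293/268) = 55.7 J/K.

ΔS = 55.7 J/K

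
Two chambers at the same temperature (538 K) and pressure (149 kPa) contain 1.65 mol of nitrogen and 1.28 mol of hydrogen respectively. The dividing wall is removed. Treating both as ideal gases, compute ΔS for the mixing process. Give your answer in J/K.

Mole fractions: x_A = 1.65/2.93 = 0.563, x_B = 0.437.
ΔS_mix = −R(n_A ln x_A + n_B ln x_B) = −8.314 × (1.65 ln 0.563 + 1.28 ln 0.437) = 16.7 J/K.

ΔS_mix = 16.7 J/K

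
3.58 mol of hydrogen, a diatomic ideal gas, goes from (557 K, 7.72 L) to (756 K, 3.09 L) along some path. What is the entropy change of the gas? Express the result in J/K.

ΔS = -4.52 J/K

Entropy is a state function: ΔS = nC_V ln(T₂/T₁) + nR ln(V₂/V₁), with C_V = 5R/2 = 20.79 J mol⁻¹ K⁻¹ for a diatomic ideal gas.
ΔS = 3.58 × [20.79 × ln(756/557) + 8.314 × ln(3.09/7.72)] = -4.52 J/K.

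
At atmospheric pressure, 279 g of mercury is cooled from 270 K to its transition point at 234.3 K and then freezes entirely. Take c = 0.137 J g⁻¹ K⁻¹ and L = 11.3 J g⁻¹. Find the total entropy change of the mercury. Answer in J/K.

ΔS = -18.9 J/K

Cooling step: ΔS₁ = m c ln(T_tr/T_i) = 279 × 0.137 × ln(234.3/270) = -5.421 J/K.
Phase change: ΔS₂ = −mL/T_tr = −279 × 11.3 / 234.3 = -13.46 J/K.
ΔS_total = (-5.421) + (-13.46) = -18.9 J/K.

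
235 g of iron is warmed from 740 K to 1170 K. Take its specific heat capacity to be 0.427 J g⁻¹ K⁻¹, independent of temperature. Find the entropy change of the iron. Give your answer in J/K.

ΔS = ∫dQ_rev/T = m c ln(T₂/T₁) = 235 × 0.427 × ln(1170/740) = 46 J/K.

ΔS = 46 J/K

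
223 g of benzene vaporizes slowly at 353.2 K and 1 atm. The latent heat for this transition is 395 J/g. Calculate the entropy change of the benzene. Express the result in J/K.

ΔS = 249 J/K

Heat absorbed by the substance: Q = mL = 223 × 395 = 88085 J.
At constant T, ΔS = Q_rev/T = 88085 / 353.2 = 249 J/K.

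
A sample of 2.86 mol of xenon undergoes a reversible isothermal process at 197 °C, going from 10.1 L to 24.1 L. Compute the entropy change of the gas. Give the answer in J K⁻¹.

For an isothermal ideal gas ΔS_gas = nR ln(V₂/V₁) = 2.86 × 8.314 × ln(24.1/10.1) = 20.7 J/K.

ΔS_gas = 20.7 J/K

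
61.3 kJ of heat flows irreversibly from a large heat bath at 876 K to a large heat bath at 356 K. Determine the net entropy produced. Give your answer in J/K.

ΔS_total = 102 J/K

ΔS_hot = −Q/T_H = −61300/876 = -69.98 J/K and ΔS_cold = +Q/T_C = 61300/356 = 172.2 J/K.
ΔS_total = -69.98 + 172.2 = 102 J/K, positive as the second law requires.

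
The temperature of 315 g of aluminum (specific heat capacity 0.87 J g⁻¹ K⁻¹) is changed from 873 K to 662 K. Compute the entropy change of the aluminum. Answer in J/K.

ΔS = -75.8 J/K

ΔS = ∫dQ_rev/T = m c ln(T₂/T₁) = 315 × 0.87 × ln(662/873) = -75.8 J/K.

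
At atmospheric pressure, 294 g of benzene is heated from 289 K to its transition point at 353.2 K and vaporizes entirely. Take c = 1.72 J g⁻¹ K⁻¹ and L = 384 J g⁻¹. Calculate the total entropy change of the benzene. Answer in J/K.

Warming step: ΔS₁ = m c ln(T_tr/T_i) = 294 × 1.72 × ln(353.2/289) = 101.4 J/K.
Phase change: ΔS₂ = +mL/T_tr = 294 × 384 / 353.2 = 319.6 J/K.
ΔS_total = (101.4) + (319.6) = 421 J/K.

ΔS = 421 J/K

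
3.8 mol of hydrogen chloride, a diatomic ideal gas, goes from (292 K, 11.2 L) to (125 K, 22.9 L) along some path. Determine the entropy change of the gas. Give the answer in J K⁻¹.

ΔS = -44.4 J/K

Entropy is a state function: ΔS = nC_V ln(T₂/T₁) + nR ln(V₂/V₁), with C_V = 5R/2 = 20.79 J mol⁻¹ K⁻¹ for a diatomic ideal gas.
ΔS = 3.8 × [20.79 × ln(125/292) + 8.314 × ln(22.9/11.2)] = -44.4 J/K.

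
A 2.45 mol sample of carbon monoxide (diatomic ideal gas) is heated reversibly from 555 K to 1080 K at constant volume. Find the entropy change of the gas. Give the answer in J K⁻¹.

At constant volume, ΔS = nC_V ln(T₂/T₁) with C_V = 5R/2 = 20.79 J mol⁻¹ K⁻¹.
ΔS = 2.45 × 20.79 × ln(1080/555) = 33.9 J/K.

ΔS = 33.9 J/K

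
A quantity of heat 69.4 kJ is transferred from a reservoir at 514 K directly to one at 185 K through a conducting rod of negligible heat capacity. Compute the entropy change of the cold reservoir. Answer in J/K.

The cold reservoir gains heat Q, so ΔS_cold = +Q/T_C = 69400/185 = 375 J/K.

ΔS_cold = 375 J/K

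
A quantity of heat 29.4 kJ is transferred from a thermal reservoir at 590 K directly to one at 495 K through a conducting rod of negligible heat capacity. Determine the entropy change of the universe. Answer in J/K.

ΔS_total = 9.56 J/K

ΔS_hot = −Q/T_H = −29400/590 = -49.83 J/K and ΔS_cold = +Q/T_C = 29400/495 = 59.39 J/K.
ΔS_total = -49.83 + 59.39 = 9.56 J/K, positive as the second law requires.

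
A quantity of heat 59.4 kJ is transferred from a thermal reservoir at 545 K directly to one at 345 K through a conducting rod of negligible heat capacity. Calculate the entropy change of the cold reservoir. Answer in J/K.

ΔS_cold = 172 J/K

The cold reservoir gains heat Q, so ΔS_cold = +Q/T_C = 59400/345 = 172 J/K.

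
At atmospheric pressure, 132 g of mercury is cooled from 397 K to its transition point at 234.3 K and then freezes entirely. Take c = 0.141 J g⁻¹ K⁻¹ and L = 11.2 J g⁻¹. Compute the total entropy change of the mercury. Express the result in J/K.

ΔS = -16.1 J/K

Cooling step: ΔS₁ = m c ln(T_tr/T_i) = 132 × 0.141 × ln(234.3/397) = -9.815 J/K.
Phase change: ΔS₂ = −mL/T_tr = −132 × 11.2 / 234.3 = -6.31 J/K.
ΔS_total = (-9.815) + (-6.31) = -16.1 J/K.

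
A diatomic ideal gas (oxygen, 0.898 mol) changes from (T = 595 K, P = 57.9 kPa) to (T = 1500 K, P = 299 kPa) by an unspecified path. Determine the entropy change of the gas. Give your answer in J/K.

ΔS = 11.9 J/K

ΔS = nC_p ln(T₂/T₁) − nR ln(P₂/P₁), with C_p = 7R/2 = 29.1 J mol⁻¹ K⁻¹ for a diatomic ideal gas.
ΔS = 0.898 × [29.1 × ln(1500/595) − 8.314 × ln(299/57.9)] = 11.9 J/K.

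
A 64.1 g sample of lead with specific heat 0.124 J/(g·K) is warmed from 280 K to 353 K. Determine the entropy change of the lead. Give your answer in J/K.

ΔS = 1.84 J/K

ΔS = ∫dQ_rev/T = m c ln(T₂/T₁) = 64.1 × 0.124 × ln(353/280) = 1.84 J/K.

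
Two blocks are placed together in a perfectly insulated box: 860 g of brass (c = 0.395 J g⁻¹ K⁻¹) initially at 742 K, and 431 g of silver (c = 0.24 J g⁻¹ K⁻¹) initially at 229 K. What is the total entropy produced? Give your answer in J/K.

ΔS_total = 43.6 J/K

Energy balance: T_f = (m₁c₁T₁ + m₂c₂T₂)/(m₁c₁ + m₂c₂) = 622.25 K.
ΔS₁ = m₁c₁ ln(T_f/T₁) = 339.7 × ln(622.25/742) = -59.79 J/K.
ΔS₂ = m₂c₂ ln(T_f/T₂) = 103.44 × ln(622.25/229) = 103.4 J/K.
ΔS_total = -59.79 + 103.4 = 43.6 J/K.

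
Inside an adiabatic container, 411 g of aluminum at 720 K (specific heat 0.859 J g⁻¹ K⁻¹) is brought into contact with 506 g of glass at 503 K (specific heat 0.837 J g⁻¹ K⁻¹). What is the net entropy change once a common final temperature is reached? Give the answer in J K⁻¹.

Energy balance: T_f = (m₁c₁T₁ + m₂c₂T₂)/(m₁c₁ + m₂c₂) = 601.65 K.
ΔS₁ = m₁c₁ ln(T_f/T₁) = 353.049 × ln(601.65/720) = -63.397 J/K.
ΔS₂ = m₂c₂ ln(T_f/T₂) = 423.522 × ln(601.65/503) = 75.849 J/K.
ΔS_total = -63.397 + 75.849 = 12.5 J/K.

ΔS_total = 12.5 J/K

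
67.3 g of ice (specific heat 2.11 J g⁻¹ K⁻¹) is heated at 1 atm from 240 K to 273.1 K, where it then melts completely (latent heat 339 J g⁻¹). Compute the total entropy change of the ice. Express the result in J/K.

ΔS = 102 J/K

Warming step: ΔS₁ = m c ln(T_tr/T_i) = 67.3 × 2.11 × ln(273.1/240) = 18.35 J/K.
Phase change: ΔS₂ = +mL/T_tr = 67.3 × 339 / 273.1 = 83.54 J/K.
ΔS_total = (18.35) + (83.54) = 102 J/K.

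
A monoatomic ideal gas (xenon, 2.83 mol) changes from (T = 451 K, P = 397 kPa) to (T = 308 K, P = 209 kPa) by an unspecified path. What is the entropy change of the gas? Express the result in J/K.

ΔS = -7.34 J/K

ΔS = nC_p ln(T₂/T₁) − nR ln(P₂/P₁), with C_p = 5R/2 = 20.79 J mol⁻¹ K⁻¹ for a monoatomic ideal gas.
ΔS = 2.83 × [20.79 × ln(308/451) − 8.314 × ln(209/397)] = -7.34 J/K.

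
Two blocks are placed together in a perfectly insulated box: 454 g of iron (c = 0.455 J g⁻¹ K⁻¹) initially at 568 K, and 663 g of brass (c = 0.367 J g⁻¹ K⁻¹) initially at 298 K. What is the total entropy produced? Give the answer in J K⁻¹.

Energy balance: T_f = (m₁c₁T₁ + m₂c₂T₂)/(m₁c₁ + m₂c₂) = 421.97 K.
ΔS₁ = m₁c₁ ln(T_f/T₁) = 206.57 × ln(421.97/568) = -61.39 J/K.
ΔS₂ = m₂c₂ ln(T_f/T₂) = 243.321 × ln(421.97/298) = 84.64 J/K.
ΔS_total = -61.39 + 84.64 = 23.2 J/K.

ΔS_total = 23.2 J/K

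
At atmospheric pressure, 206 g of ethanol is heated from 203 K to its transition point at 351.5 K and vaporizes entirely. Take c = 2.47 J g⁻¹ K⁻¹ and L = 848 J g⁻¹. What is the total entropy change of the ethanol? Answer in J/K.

ΔS = 776 J/K

Warming step: ΔS₁ = m c ln(T_tr/T_i) = 206 × 2.47 × ln(351.5/203) = 279.3 J/K.
Phase change: ΔS₂ = +mL/T_tr = 206 × 848 / 351.5 = 497 J/K.
ΔS_total = (279.3) + (497) = 776 J/K.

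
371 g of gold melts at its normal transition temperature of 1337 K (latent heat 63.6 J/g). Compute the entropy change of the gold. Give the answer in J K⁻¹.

ΔS = 17.6 J/K

Heat absorbed by the substance: Q = mL = 371 × 63.6 = 23595.6 J.
At constant T, ΔS = Q_rev/T = 23595.6 / 1337 = 17.6 J/K.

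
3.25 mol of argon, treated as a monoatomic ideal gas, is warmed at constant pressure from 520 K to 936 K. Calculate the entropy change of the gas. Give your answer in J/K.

At constant pressure, ΔS = nC_p ln(T₂/T₁) with C_p = 5R/2 = 20.79 J mol⁻¹ K⁻¹.
ΔS = 3.25 × 20.79 × ln(936/520) = 39.7 J/K.

ΔS = 39.7 J/K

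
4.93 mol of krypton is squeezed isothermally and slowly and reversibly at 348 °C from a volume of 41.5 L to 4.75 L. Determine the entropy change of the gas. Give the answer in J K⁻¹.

For an isothermal ideal gas ΔS_gas = nR ln(V₂/V₁) = 4.93 × 8.314 × ln(4.75/41.5) = -88.8 J/K.

ΔS_gas = -88.8 J/K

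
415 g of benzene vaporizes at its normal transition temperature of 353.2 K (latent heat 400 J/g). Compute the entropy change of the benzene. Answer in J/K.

Heat absorbed by the substance: Q = mL = 415 × 400 = 166000 J.
At constant T, ΔS = Q_rev/T = 166000 / 353.2 = 470 J/K.

ΔS = 470 J/K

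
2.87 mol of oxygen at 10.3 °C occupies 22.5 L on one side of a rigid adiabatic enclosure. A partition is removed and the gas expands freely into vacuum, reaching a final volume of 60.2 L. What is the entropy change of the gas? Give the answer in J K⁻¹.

For an ideal gas in free expansion Q = 0 and W = 0, so T is unchanged.
Entropy is a state function; using a reversible isothermal path, ΔS_gas = nR ln(V₂/V₁) = 2.87 × 8.314 × ln(60.2/22.5) = 23.5 J/K.

ΔS_gas = 23.5 J/K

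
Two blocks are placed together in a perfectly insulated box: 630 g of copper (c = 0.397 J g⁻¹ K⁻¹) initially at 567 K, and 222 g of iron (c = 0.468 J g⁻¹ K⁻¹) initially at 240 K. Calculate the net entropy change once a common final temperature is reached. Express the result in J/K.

Energy balance: T_f = (m₁c₁T₁ + m₂c₂T₂)/(m₁c₁ + m₂c₂) = 471.03 K.
ΔS₁ = m₁c₁ ln(T_f/T₁) = 250.11 × ln(471.03/567) = -46.38 J/K.
ΔS₂ = m₂c₂ ln(T_f/T₂) = 103.896 × ln(471.03/240) = 70.06 J/K.
ΔS_total = -46.38 + 70.06 = 23.7 J/K.

ΔS_total = 23.7 J/K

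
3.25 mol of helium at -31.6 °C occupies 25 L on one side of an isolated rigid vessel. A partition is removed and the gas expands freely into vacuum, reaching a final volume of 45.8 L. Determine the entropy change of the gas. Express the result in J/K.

For an ideal gas in free expansion Q = 0 and W = 0, so T is unchanged.
Entropy is a state function; using a reversible isothermal path, ΔS_gas = nR ln(V₂/V₁) = 3.25 × 8.314 × ln(45.8/25) = 16.4 J/K.

ΔS_gas = 16.4 J/K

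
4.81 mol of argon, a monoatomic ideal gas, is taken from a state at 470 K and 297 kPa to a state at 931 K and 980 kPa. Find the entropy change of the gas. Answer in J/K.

ΔS = nC_p ln(T₂/T₁) − nR ln(P₂/P₁), with C_p = 5R/2 = 20.79 J mol⁻¹ K⁻¹ for a monoatomic ideal gas.
ΔS = 4.81 × [20.79 × ln(931/470) − 8.314 × ln(980/297)] = 20.6 J/K.

ΔS = 20.6 J/K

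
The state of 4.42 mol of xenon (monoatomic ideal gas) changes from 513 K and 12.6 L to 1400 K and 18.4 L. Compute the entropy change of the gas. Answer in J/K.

Entropy is a state function: ΔS = nC_V ln(T₂/T₁) + nR ln(V₂/V₁), with C_V = 3R/2 = 12.47 J mol⁻¹ K⁻¹ for a monoatomic ideal gas.
ΔS = 4.42 × [12.47 × ln(1400/513) + 8.314 × ln(18.4/12.6)] = 69.3 J/K.

ΔS = 69.3 J/K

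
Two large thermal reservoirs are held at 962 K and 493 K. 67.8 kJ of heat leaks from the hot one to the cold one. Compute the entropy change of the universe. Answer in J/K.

ΔS_hot = −Q/T_H = −67800/962 = -70.48 J/K and ΔS_cold = +Q/T_C = 67800/493 = 137.5 J/K.
ΔS_total = -70.48 + 137.5 = 67 J/K, positive as the second law requires.

ΔS_total = 67 J/K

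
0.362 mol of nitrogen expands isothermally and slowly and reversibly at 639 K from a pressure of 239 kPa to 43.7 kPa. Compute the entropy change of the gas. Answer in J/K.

ΔS_gas = 5.11 J/K

For an isothermal ideal gas ΔS_gas = nR ln(P₁/P₂) = 0.362 × 8.314 × ln(239/43.7) = 5.11 J/K.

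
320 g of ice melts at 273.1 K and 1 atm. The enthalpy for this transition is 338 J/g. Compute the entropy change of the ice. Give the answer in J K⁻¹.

Heat absorbed by the substance: Q = mL = 320 × 338 = 108160 J.
At constant T, ΔS = Q_rev/T = 108160 / 273.1 = 396 J/K.

ΔS = 396 J/K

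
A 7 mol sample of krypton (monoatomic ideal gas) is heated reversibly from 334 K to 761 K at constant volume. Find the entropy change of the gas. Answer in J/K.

ΔS = 71.9 J/K

At constant volume, ΔS = nC_V ln(T₂/T₁) with C_V = 3R/2 = 12.47 J mol⁻¹ K⁻¹.
ΔS = 7 × 12.47 × ln(761/334) = 71.9 J/K.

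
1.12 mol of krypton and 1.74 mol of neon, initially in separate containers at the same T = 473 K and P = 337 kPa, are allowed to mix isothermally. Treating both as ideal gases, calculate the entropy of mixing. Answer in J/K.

ΔS_mix = 15.9 J/K

Mole fractions: x_A = 1.12/2.86 = 0.392, x_B = 0.608.
ΔS_mix = −R(n_A ln x_A + n_B ln x_B) = −8.314 × (1.12 ln 0.392 + 1.74 ln 0.608) = 15.9 J/K.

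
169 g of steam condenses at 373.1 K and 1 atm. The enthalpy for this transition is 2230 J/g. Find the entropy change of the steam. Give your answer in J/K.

ΔS = -1010 J/K

Heat released by the substance: Q = −mL = −169 × 2230 = −376870 J.
At constant T, ΔS = Q_rev/T = −376870 / 373.1 = -1010 J/K.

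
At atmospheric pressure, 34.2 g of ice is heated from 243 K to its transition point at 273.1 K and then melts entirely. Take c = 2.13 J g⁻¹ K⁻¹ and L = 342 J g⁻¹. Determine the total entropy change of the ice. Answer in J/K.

ΔS = 51.3 J/K

Warming step: ΔS₁ = m c ln(T_tr/T_i) = 34.2 × 2.13 × ln(273.1/243) = 8.507 J/K.
Phase change: ΔS₂ = +mL/T_tr = 34.2 × 342 / 273.1 = 42.83 J/K.
ΔS_total = (8.507) + (42.83) = 51.3 J/K.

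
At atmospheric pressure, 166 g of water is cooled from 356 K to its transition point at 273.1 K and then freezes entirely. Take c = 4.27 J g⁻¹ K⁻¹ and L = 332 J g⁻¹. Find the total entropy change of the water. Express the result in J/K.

Cooling step: ΔS₁ = m c ln(T_tr/T_i) = 166 × 4.27 × ln(273.1/356) = -187.9 J/K.
Phase change: ΔS₂ = −mL/T_tr = −166 × 332 / 273.1 = -201.8 J/K.
ΔS_total = (-187.9) + (-201.8) = -390 J/K.

ΔS = -390 J/K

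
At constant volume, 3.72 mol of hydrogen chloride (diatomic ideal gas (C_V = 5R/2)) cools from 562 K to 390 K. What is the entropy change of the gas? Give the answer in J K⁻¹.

At constant volume, ΔS = nC_V ln(T₂/T₁) with C_V = 5R/2 = 20.79 J mol⁻¹ K⁻¹.
ΔS = 3.72 × 20.79 × ln(390/562) = -28.2 J/K.

ΔS = -28.2 J/K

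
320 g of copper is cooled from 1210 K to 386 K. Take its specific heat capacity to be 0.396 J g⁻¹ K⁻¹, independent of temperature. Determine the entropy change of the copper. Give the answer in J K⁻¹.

ΔS = -145 J/K

ΔS = ∫dQ_rev/T = m c ln(T₂/T₁) = 320 × 0.396 × ln(386/1210) = -145 J/K.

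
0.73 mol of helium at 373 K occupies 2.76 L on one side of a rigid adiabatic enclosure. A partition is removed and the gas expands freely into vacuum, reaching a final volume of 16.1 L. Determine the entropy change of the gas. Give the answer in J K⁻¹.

For an ideal gas in free expansion Q = 0 and W = 0, so T is unchanged.
Entropy is a state function; using a reversible isothermal path, ΔS_gas = nR ln(V₂/V₁) = 0.73 × 8.314 × ln(16.1/2.76) = 10.7 J/K.

ΔS_gas = 10.7 J/K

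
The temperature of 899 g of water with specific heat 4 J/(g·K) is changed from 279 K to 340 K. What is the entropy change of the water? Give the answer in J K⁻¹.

ΔS = 711 J/K

ΔS = ∫dQ_rev/T = m c ln(T₂/T₁) = 899 × 4 × ln(340/279) = 711 J/K.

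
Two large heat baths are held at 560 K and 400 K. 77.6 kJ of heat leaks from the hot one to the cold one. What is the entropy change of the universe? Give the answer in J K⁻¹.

ΔS_hot = −Q/T_H = −77600/560 = -138.6 J/K and ΔS_cold = +Q/T_C = 77600/400 = 194 J/K.
ΔS_total = -138.6 + 194 = 55.4 J/K, positive as the second law requires.

ΔS_total = 55.4 J/K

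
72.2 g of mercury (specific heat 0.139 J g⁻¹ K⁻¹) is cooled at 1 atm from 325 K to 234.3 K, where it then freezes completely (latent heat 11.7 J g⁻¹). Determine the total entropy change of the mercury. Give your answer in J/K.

ΔS = -6.89 J/K

Cooling step: ΔS₁ = m c ln(T_tr/T_i) = 72.2 × 0.139 × ln(234.3/325) = -3.284 J/K.
Phase change: ΔS₂ = −mL/T_tr = −72.2 × 11.7 / 234.3 = -3.605 J/K.
ΔS_total = (-3.284) + (-3.605) = -6.89 J/K.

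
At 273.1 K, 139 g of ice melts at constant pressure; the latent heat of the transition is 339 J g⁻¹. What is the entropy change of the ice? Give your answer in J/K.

ΔS = 173 J/K

Heat absorbed by the substance: Q = mL = 139 × 339 = 47121 J.
At constant T, ΔS = Q_rev/T = 47121 / 273.1 = 173 J/K.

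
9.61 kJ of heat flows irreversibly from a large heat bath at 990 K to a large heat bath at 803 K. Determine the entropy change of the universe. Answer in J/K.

ΔS_total = 2.26 J/K

ΔS_hot = −Q/T_H = −9610/990 = -9.707 J/K and ΔS_cold = +Q/T_C = 9610/803 = 11.97 J/K.
ΔS_total = -9.707 + 11.97 = 2.26 J/K, positive as the second law requires.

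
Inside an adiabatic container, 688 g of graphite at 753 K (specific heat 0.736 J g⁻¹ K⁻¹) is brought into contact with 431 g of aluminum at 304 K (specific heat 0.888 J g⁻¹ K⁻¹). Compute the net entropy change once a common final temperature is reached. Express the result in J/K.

ΔS_total = 83.4 J/K

Energy balance: T_f = (m₁c₁T₁ + m₂c₂T₂)/(m₁c₁ + m₂c₂) = 559.72 K.
ΔS₁ = m₁c₁ ln(T_f/T₁) = 506.368 × ln(559.72/753) = -150.2 J/K.
ΔS₂ = m₂c₂ ln(T_f/T₂) = 382.728 × ln(559.72/304) = 233.6 J/K.
ΔS_total = -150.2 + 233.6 = 83.4 J/K.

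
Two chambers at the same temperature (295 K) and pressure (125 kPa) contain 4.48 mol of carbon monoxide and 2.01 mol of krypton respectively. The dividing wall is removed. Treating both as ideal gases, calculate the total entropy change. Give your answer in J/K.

Mole fractions: x_A = 4.48/6.49 = 0.69, x_B = 0.31.
ΔS_mix = −R(n_A ln x_A + n_B ln x_B) = −8.314 × (4.48 ln 0.69 + 2.01 ln 0.31) = 33.4 J/K.

ΔS_mix = 33.4 J/K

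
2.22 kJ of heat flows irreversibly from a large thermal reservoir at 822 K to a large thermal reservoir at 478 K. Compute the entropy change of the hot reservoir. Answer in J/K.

ΔS_hot = -2.7 J/K

The hot reservoir loses heat Q, so ΔS_hot = −Q/T_H = −2220/822 = -2.7 J/K.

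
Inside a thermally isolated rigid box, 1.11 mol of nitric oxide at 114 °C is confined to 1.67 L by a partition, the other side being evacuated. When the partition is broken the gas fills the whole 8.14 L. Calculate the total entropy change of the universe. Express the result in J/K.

No heat is exchanged and no work is done, so the ideal-gas temperature stays constant.
Entropy is a state function; using a reversible isothermal path, ΔS_gas = nR ln(V₂/V₁) = 1.11 × 8.314 × ln(8.14/1.67) = 14.6 J/K.
The insulated surroundings exchange no heat, so ΔS_surr = 0 and ΔS_universe = ΔS_gas.

ΔS_universe = 14.6 J/K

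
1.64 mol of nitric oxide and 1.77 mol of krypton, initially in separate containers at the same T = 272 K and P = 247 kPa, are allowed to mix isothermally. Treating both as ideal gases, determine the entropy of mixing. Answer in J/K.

ΔS_mix = 19.6 J/K

Mole fractions: x_A = 1.64/3.41 = 0.481, x_B = 0.519.
ΔS_mix = −R(n_A ln x_A + n_B ln x_B) = −8.314 × (1.64 ln 0.481 + 1.77 ln 0.519) = 19.6 J/K.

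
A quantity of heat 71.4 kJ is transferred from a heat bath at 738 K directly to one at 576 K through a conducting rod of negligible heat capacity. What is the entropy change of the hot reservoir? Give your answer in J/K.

The hot reservoir loses heat Q, so ΔS_hot = −Q/T_H = −71400/738 = -96.7 J/K.

ΔS_hot = -96.7 J/K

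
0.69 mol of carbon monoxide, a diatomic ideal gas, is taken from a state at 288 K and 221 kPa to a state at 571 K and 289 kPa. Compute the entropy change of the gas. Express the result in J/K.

ΔS = 12.2 J/K

ΔS = nC_p ln(T₂/T₁) − nR ln(P₂/P₁), with C_p = 7R/2 = 29.1 J mol⁻¹ K⁻¹ for a diatomic ideal gas.
ΔS = 0.69 × [29.1 × ln(571/288) − 8.314 × ln(289/221)] = 12.2 J/K.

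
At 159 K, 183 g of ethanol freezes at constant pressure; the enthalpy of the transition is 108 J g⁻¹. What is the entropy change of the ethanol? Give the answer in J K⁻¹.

ΔS = -124 J/K

Heat released by the substance: Q = −mL = −183 × 108 = −19764 J.
At constant T, ΔS = Q_rev/T = −19764 / 159 = -124 J/K.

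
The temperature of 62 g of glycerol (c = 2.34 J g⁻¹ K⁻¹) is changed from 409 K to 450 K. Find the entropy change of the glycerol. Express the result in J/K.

ΔS = 13.9 J/K

ΔS = ∫dQ_rev/T = m c ln(T₂/T₁) = 62 × 2.34 × ln(450/409) = 13.9 J/K.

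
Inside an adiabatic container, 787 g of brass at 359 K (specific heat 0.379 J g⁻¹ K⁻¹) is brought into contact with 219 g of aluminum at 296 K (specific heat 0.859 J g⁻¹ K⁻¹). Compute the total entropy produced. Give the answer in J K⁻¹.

ΔS_total = 2.11 J/K

Energy balance: T_f = (m₁c₁T₁ + m₂c₂T₂)/(m₁c₁ + m₂c₂) = 334.63 K.
ΔS₁ = m₁c₁ ln(T_f/T₁) = 298.273 × ln(334.63/359) = -20.964 J/K.
ΔS₂ = m₂c₂ ln(T_f/T₂) = 188.121 × ln(334.63/296) = 23.078 J/K.
ΔS_total = -20.964 + 23.078 = 2.11 J/K.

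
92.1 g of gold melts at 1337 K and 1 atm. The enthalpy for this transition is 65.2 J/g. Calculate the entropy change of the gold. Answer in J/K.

ΔS = 4.49 J/K

Heat absorbed by the substance: Q = mL = 92.1 × 65.2 = 6004.92 J.
At constant T, ΔS = Q_rev/T = 6004.92 / 1337 = 4.49 J/K.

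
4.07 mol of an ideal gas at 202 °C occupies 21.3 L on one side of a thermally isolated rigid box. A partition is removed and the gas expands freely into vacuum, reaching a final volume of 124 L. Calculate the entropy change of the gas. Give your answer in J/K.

ΔS_gas = 59.6 J/K

For an ideal gas in free expansion Q = 0 and W = 0, so T is unchanged.
Entropy is a state function; using a reversible isothermal path, ΔS_gas = nR ln(V₂/V₁) = 4.07 × 8.314 × ln(124/21.3) = 59.6 J/K.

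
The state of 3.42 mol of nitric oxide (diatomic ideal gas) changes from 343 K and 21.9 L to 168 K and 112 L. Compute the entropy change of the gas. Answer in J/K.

Entropy is a state function: ΔS = nC_V ln(T₂/T₁) + nR ln(V₂/V₁), with C_V = 5R/2 = 20.79 J mol⁻¹ K⁻¹ for a diatomic ideal gas.
ΔS = 3.42 × [20.79 × ln(168/343) + 8.314 × ln(112/21.9)] = -4.33 J/K.

ΔS = -4.33 J/K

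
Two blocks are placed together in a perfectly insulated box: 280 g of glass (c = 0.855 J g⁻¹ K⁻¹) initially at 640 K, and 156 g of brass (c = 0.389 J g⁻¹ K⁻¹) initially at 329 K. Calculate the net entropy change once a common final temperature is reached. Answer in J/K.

ΔS_total = 9.34 J/K

Energy balance: T_f = (m₁c₁T₁ + m₂c₂T₂)/(m₁c₁ + m₂c₂) = 577.11 K.
ΔS₁ = m₁c₁ ln(T_f/T₁) = 239.4 × ln(577.11/640) = -24.76 J/K.
ΔS₂ = m₂c₂ ln(T_f/T₂) = 60.684 × ln(577.11/329) = 34.1 J/K.
ΔS_total = -24.76 + 34.1 = 9.34 J/K.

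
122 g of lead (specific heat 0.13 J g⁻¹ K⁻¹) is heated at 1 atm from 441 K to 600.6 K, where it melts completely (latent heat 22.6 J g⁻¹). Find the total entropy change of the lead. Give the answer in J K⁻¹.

Warming step: ΔS₁ = m c ln(T_tr/T_i) = 122 × 0.13 × ln(600.6/441) = 4.899 J/K.
Phase change: ΔS₂ = +mL/T_tr = 122 × 22.6 / 600.6 = 4.591 J/K.
ΔS_total = (4.899) + (4.591) = 9.49 J/K.

ΔS = 9.49 J/K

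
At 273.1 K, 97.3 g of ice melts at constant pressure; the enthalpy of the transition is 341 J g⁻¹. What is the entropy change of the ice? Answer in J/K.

ΔS = 121 J/K

Heat absorbed by the substance: Q = mL = 97.3 × 341 = 33179.3 J.
At constant T, ΔS = Q_rev/T = 33179.3 / 273.1 = 121 J/K.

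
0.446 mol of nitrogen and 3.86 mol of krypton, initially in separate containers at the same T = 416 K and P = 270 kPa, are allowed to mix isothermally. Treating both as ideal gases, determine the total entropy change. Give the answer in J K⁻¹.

Mole fractions: x_A = 0.446/4.31 = 0.104, x_B = 0.896.
ΔS_mix = −R(n_A ln x_A + n_B ln x_B) = −8.314 × (0.446 ln 0.104 + 3.86 ln 0.896) = 11.9 J/K.

ΔS_mix = 11.9 J/K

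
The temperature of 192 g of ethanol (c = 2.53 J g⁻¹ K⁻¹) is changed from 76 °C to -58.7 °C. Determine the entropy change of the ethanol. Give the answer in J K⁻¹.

ΔS = -237 J/K

In kelvin: T₁ = 349.15 K, T₂ = 214.45 K. ΔS = ∫dQ_rev/T = m c ln(T₂/T₁) = 192 × 2.53 × ln(214.45/349.15) = -237 J/K.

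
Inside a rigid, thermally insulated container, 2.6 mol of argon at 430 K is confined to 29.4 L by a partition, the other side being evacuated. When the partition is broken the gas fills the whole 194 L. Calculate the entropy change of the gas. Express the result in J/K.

ΔS_gas = 40.8 J/K

For an ideal gas in free expansion Q = 0 and W = 0, so T is unchanged.
Entropy is a state function; using a reversible isothermal path, ΔS_gas = nR ln(V₂/V₁) = 2.6 × 8.314 × ln(194/29.4) = 40.8 J/K.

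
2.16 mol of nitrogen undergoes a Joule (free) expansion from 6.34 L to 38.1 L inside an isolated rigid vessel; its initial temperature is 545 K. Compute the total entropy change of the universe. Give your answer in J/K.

No heat is exchanged and no work is done, so the ideal-gas temperature stays constant.
Entropy is a state function; using a reversible isothermal path, ΔS_gas = nR ln(V₂/V₁) = 2.16 × 8.314 × ln(38.1/6.34) = 32.2 J/K.
The insulated surroundings exchange no heat, so ΔS_surr = 0 and ΔS_universe = ΔS_gas.

ΔS_universe = 32.2 J/K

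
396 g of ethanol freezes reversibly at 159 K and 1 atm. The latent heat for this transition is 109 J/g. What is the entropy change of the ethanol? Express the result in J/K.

Heat released by the substance: Q = −mL = −396 × 109 = −43164 J.
At constant T, ΔS = Q_rev/T = −43164 / 159 = -271 J/K.

ΔS = -271 J/K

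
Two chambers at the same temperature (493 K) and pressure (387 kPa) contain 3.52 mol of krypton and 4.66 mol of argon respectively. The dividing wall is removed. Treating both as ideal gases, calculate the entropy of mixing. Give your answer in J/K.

Mole fractions: x_A = 3.52/8.18 = 0.43, x_B = 0.57.
ΔS_mix = −R(n_A ln x_A + n_B ln x_B) = −8.314 × (3.52 ln 0.43 + 4.66 ln 0.57) = 46.5 J/K.

ΔS_mix = 46.5 J/K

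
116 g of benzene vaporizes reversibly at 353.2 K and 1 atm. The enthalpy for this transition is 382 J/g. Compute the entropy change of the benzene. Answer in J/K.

Heat absorbed by the substance: Q = mL = 116 × 382 = 44312 J.
At constant T, ΔS = Q_rev/T = 44312 / 353.2 = 125 J/K.

ΔS = 125 J/K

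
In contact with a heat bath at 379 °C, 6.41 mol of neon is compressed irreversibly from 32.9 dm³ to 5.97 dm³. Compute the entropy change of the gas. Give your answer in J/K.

ΔS_gas = -91 J/K

Entropy is a state function, so ΔS_gas depends only on the end states.
For an isothermal ideal gas ΔS_gas = nR ln(V₂/V₁) = 6.41 × 8.314 × ln(5.97/32.9) = -91 J/K.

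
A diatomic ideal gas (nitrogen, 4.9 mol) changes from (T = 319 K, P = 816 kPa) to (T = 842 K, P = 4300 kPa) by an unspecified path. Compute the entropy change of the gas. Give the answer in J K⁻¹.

ΔS = 70.7 J/K

ΔS = nC_p ln(T₂/T₁) − nR ln(P₂/P₁), with C_p = 7R/2 = 29.1 J mol⁻¹ K⁻¹ for a diatomic ideal gas.
ΔS = 4.9 × [29.1 × ln(842/319) − 8.314 × ln(4300/816)] = 70.7 J/K.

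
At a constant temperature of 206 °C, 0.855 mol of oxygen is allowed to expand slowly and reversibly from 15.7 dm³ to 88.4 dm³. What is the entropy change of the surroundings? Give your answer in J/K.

ΔS_surr = -12.3 J/K

For an isothermal ideal gas ΔS_gas = nR ln(V₂/V₁) = 0.855 × 8.314 × ln(88.4/15.7) = 12.3 J/K.
The process is reversible, so ΔS_surr = −ΔS_gas = -12.3 J/K and ΔS_universe = 0.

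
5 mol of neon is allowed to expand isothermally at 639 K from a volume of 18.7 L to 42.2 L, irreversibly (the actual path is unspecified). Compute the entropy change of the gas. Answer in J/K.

ΔS_gas = 33.8 J/K

Entropy is a state function, so ΔS_gas depends only on the end states.
For an isothermal ideal gas ΔS_gas = nR ln(V₂/V₁) = 5 × 8.314 × ln(42.2/18.7) = 33.8 J/K.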